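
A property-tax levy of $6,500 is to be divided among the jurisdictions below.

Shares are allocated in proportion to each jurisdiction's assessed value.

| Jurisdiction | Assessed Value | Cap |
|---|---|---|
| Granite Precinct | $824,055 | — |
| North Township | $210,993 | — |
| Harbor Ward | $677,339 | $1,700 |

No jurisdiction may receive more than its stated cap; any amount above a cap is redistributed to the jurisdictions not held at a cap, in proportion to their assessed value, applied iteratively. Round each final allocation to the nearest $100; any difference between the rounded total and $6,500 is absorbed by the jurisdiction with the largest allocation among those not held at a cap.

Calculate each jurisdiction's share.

Granite Precinct: $3,800; North Township: $1,000; Harbor Ward: $1,700

Sum of assessed value: 1,712,387.
Pro-rata shares before constraints: Granite Precinct 3,128.01; North Township 800.90; Harbor Ward 2,571.09.
Cap binds for Harbor Ward ($1,700); residual $4,800 reallocated over remaining assessed value 1,035,048.
Remaining shares: Granite Precinct 3,821.53 → $3,800; North Township 978.47 → $1,000.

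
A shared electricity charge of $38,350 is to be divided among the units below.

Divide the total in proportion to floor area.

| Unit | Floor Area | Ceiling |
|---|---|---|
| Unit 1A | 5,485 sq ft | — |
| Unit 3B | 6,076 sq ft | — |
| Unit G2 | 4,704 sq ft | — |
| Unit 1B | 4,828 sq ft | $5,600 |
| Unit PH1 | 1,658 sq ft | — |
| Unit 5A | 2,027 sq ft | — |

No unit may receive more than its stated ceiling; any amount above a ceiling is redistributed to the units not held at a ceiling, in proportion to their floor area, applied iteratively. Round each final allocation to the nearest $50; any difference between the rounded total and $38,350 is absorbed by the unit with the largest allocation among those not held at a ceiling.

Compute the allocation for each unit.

Sum of floor area: 24,778.
Proportional shares (ignoring caps): Unit 1A 8,489.38; Unit 3B 9,404.09; Unit G2 7,280.59; Unit 1B 7,472.51; Unit PH1 2,566.16; Unit 5A 3,137.28.
Held at cap: Unit 1B ($5,600); balance $32,750 reallocated over remaining floor area 19,950.
Shares after redistribution: Unit 1A 9,004.20 → $9,000; Unit 3B 9,974.39 → $9,950; Unit G2 7,722.11 → $7,700; Unit PH1 2,721.78 → $2,700; Unit 5A 3,327.53 → $3,350.
Rounding difference +$50 applied to Unit 3B → $10,000.

Unit 1A: $9,000 · Unit 3B: $10,000 · Unit G2: $7,700 · Unit 1B: $5,600 · Unit PH1: $2,700 · Unit 5A: $3,350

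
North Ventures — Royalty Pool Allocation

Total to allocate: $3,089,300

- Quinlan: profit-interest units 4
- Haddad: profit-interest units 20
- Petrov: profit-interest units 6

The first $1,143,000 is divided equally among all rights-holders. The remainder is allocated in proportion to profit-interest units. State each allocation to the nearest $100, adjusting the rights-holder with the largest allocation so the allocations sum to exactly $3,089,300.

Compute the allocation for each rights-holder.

Quinlan: $640,500; Haddad: $1,678,500; Petrov: $770,300

Equal tier: $1,143,000 ÷ 3 = $381,000 apiece.
Remainder $1,946,300 by profit-interest units (total 30): Quinlan 259,506.67 → $259,500; Haddad 1,297,533.33 → $1,297,500; Petrov 389,260.00 → $389,300.
Totals: Quinlan $381,000 + $259,500 = $640,500; Haddad $381,000 + $1,297,500 = $1,678,500; Petrov $381,000 + $389,300 = $770,300.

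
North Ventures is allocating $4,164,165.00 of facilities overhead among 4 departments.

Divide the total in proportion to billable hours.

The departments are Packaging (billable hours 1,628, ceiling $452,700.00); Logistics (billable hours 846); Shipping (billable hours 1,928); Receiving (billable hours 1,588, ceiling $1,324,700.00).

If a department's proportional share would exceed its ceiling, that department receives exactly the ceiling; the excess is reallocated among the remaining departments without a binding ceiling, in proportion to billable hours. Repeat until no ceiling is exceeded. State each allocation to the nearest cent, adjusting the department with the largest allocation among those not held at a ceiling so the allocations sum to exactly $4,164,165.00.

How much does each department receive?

Total billable hours = 5,990.
Unconstrained shares: Packaging 1,131,763.0417; Logistics 588,127.4775; Shipping 1,340,318.8848; Receiving 1,103,955.5960.
Cap binds for Packaging ($452,700.00); remaining pool $3,711,465.00 reallocated over remaining billable hours 4,362.
Cap binds for Receiving ($1,324,700.00); remaining pool $2,386,765.00 reallocated over remaining billable hours 2,774.
Redistributed shares: Logistics 727,903.0966 → $727,903.10; Shipping 1,658,861.9034 → $1,658,861.90.

Packaging: $452,700.00 · Logistics: $727,903.10 · Shipping: $1,658,861.90 · Receiving: $1,324,700.00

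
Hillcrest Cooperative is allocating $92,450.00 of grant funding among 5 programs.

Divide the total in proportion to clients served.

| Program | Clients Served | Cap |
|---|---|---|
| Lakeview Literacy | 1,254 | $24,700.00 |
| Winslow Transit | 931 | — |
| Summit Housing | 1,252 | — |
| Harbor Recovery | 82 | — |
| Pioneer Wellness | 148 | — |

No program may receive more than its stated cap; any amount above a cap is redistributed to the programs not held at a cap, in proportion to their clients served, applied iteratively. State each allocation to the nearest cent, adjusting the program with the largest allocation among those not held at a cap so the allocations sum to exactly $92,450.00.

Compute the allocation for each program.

Sum of clients served: 3,667.
Proportional shares (ignoring caps): Lakeview Literacy 31,615.0259; Winslow Transit 23,471.7617; Summit Housing 31,564.6032; Harbor Recovery 2,067.3302; Pioneer Wellness 3,731.2790.
Held at cap: Lakeview Literacy ($24,700.00); balance $67,750.00 reallocated over remaining clients served 2,413.
Shares after redistribution: Winslow Transit 26,139.7638 → $26,139.76; Summit Housing 35,152.5073 → $35,152.51; Harbor Recovery 2,302.3208 → $2,302.32; Pioneer Wellness 4,155.4082 → $4,155.41.

Lakeview Literacy: $24,700.00; Winslow Transit: $26,139.76; Summit Housing: $35,152.51; Harbor Recovery: $2,302.32; Pioneer Wellness: $4,155.41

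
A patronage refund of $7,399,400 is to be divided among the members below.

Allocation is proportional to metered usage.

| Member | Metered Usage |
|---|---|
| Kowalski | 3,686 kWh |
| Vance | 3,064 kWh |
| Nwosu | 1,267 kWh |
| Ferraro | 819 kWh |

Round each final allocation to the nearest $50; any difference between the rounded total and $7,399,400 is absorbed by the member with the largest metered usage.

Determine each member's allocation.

Kowalski: $3,086,700 | Vance: $2,565,850 | Nwosu: $1,061,000 | Ferraro: $685,850

Metered usage total: 3,686 + 3,064 + 1,267 + 819 = 8,836.
Pro-rata amounts: Kowalski 3,086,712.13; Vance 2,565,839.93; Nwosu 1,061,004.96; Ferraro 685,842.98.
Rounded to nearest $50: Kowalski $3,086,700; Vance $2,565,850; Nwosu $1,061,000; Ferraro $685,850. Sum = $7,399,400.
Rounded total matches; no reconciliation needed.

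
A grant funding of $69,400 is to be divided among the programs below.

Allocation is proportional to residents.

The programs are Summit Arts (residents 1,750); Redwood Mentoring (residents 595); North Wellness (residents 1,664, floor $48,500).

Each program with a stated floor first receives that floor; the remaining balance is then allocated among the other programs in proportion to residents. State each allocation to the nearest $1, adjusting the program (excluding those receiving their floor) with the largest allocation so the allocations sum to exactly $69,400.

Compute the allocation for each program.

Fund the minimums — North Wellness $48,500. Residual $20,900.
Residual split over remaining residents 2,345: Summit Arts 15,597.01 → $15,597; Redwood Mentoring 5,302.99 → $5,303.

Summit Arts: $15,597 · Redwood Mentoring: $5,303 · North Wellness: $48,500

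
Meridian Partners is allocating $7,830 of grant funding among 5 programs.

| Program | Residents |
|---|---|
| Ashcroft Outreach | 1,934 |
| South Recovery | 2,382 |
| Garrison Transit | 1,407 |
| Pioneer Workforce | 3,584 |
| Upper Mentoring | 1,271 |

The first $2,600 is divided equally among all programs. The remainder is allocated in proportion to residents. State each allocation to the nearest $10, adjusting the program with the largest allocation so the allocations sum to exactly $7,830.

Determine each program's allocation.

Ashcroft Outreach: $1,480 | South Recovery: $1,700 | Garrison Transit: $1,220 | Pioneer Workforce: $2,280 | Upper Mentoring: $1,150

First tranche $2,600 split equally: $520 each.
Remainder $5,230 by residents (total 10,578): Ashcroft Outreach 956.21 → $960; South Recovery 1,177.71 → $1,180; Garrison Transit 695.65 → $700; Pioneer Workforce 1,772.01 → $1,770; Upper Mentoring 628.41 → $630.
Rounding difference −$10 on remainder applied to Pioneer Workforce.
Totals: Ashcroft Outreach $520 + $960 = $1,480; South Recovery $520 + $1,180 = $1,700; Garrison Transit $520 + $700 = $1,220; Pioneer Workforce $520 + $1,760 = $2,280; Upper Mentoring $520 + $630 = $1,150.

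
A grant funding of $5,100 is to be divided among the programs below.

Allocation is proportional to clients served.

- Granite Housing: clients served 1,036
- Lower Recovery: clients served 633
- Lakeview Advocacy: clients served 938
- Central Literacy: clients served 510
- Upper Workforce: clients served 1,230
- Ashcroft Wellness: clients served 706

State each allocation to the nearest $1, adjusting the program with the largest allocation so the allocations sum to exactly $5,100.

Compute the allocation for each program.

Combined clients served = 5,053.
Pro-rata amounts: Granite Housing 1,036/5,053 × $5,100 = 1,045.64; Lower Recovery 633/5,053 × $5,100 = 638.89; Lakeview Advocacy 938/5,053 × $5,100 = 946.72; Central Literacy 510/5,053 × $5,100 = 514.74; Upper Workforce 1,230/5,053 × $5,100 = 1,241.44; Ashcroft Wellness 706/5,053 × $5,100 = 712.57.
Rounded to nearest $1: Granite Housing $1,046; Lower Recovery $639; Lakeview Advocacy $947; Central Literacy $515; Upper Workforce $1,241; Ashcroft Wellness $713. Sum = $5,101.
Difference $5,100 − $5,101 = −$1 applied to largest allocation (Upper Workforce): Upper Workforce becomes $1,240.

Granite Housing: $1,046; Lower Recovery: $639; Lakeview Advocacy: $947; Central Literacy: $515; Upper Workforce: $1,240; Ashcroft Wellness: $713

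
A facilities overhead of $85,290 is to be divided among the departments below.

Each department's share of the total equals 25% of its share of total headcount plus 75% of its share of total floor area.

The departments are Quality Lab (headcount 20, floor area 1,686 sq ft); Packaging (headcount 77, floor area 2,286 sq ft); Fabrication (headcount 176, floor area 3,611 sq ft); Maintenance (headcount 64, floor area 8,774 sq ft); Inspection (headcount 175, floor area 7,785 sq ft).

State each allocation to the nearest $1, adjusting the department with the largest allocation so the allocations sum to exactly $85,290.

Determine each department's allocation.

Quality Lab: $5,300 · Packaging: $9,264 · Fabrication: $16,897 · Maintenance: $25,913 · Inspection: $27,916

Totals — headcount 512, floor area 24,142.
Composite weights (25% headcount + 75% floor area): Quality Lab 0.0621; Packaging 0.1086; Fabrication 0.1981; Maintenance 0.3038; Inspection 0.3273.
Proportional shares: Quality Lab 5,300.20; Packaging 9,263.77; Fabrication 16,897.44; Maintenance 25,913.21; Inspection 27,915.38.
After rounding ($1): Quality Lab $5,300; Packaging $9,264; Fabrication $16,897; Maintenance $25,913; Inspection $27,915. Sum = $85,289.
Difference $85,290 − $85,289 = +$1 applied to largest allocation (Inspection): Inspection becomes $27,916.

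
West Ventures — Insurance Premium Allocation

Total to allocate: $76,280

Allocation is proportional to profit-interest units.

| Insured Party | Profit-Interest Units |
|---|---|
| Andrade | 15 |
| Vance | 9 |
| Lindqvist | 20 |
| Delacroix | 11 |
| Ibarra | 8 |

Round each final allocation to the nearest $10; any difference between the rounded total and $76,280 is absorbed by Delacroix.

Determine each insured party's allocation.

Sum of profit-interest units: 63.
Raw shares: Andrade 15/63 × $76,280 = 18,161.90; Vance 9/63 × $76,280 = 10,897.14; Lindqvist 20/63 × $76,280 = 24,215.87; Delacroix 11/63 × $76,280 = 13,318.73; Ibarra 8/63 × $76,280 = 9,686.35.
At nearest $10: Andrade $18,160; Vance $10,900; Lindqvist $24,220; Delacroix $13,320; Ibarra $9,690. Sum = $76,290.
Difference $76,280 − $76,290 = −$10 applied to Delacroix: Delacroix becomes $13,310.

Andrade: $18,160 | Vance: $10,900 | Lindqvist: $24,220 | Delacroix: $13,310 | Ibarra: $9,690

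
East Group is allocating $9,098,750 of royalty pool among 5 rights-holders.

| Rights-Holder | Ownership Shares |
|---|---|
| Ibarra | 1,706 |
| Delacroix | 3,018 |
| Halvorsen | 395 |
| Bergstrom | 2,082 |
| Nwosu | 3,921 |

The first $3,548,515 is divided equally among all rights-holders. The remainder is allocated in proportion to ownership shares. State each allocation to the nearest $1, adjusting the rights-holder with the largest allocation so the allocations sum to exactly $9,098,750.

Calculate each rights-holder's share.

Ibarra: $1,561,052; Delacroix: $2,215,782; Halvorsen: $906,821; Bergstrom: $1,748,688; Nwosu: $2,666,407

Equal tier: $3,548,515 ÷ 5 = $709,703 apiece.
Remainder $5,550,235 by ownership shares (total 11,122): Ibarra 851,348.76 → $851,349; Delacroix 1,506,078.87 → $1,506,079; Halvorsen 197,117.68 → $197,118; Bergstrom 1,038,984.83 → $1,038,985; Nwosu 1,956,704.86 → $1,956,705.
Rounding difference −$1 on remainder applied to Nwosu.
Totals: Ibarra $709,703 + $851,349 = $1,561,052; Delacroix $709,703 + $1,506,079 = $2,215,782; Halvorsen $709,703 + $197,118 = $906,821; Bergstrom $709,703 + $1,038,985 = $1,748,688; Nwosu $709,703 + $1,956,704 = $2,666,407.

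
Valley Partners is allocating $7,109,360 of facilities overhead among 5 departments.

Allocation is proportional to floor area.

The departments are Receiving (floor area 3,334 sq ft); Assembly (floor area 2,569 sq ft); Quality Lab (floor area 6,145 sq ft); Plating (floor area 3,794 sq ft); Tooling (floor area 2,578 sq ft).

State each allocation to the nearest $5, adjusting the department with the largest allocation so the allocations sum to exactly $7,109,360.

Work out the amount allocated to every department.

Sum of floor area: 18,420.
Pro-rata amounts: Receiving 3,334/18,420 × $7,109,360 = 1,286,786.44; Assembly 2,569/18,420 × $7,109,360 = 991,528.00; Quality Lab 6,145/18,420 × $7,109,360 = 2,371,716.46; Plating 3,794/18,420 × $7,109,360 = 1,464,327.46; Tooling 2,578/18,420 × $7,109,360 = 995,001.63.
At nearest $5: Receiving $1,286,785; Assembly $991,530; Quality Lab $2,371,715; Plating $1,464,325; Tooling $995,000. Sum = $7,109,355.
Difference $7,109,360 − $7,109,355 = +$5 applied to largest allocation (Quality Lab): Quality Lab becomes $2,371,720.

Receiving: $1,286,785 | Assembly: $991,530 | Quality Lab: $2,371,720 | Plating: $1,464,325 | Tooling: $995,000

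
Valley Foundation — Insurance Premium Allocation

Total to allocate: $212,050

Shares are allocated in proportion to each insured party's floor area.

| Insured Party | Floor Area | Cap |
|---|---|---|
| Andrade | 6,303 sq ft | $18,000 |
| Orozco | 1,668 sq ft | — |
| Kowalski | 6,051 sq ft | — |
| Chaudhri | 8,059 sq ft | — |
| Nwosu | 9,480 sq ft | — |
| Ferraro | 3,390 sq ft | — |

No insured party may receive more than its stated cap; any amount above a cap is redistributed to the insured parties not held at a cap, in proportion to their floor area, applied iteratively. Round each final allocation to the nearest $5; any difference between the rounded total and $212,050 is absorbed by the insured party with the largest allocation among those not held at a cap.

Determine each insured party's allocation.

Andrade: $18,000 | Orozco: $11,300 | Kowalski: $40,985 | Chaudhri: $54,590 | Nwosu: $64,215 | Ferraro: $22,960

Combined floor area = 34,951.
Pro-rata shares before constraints: Andrade 38,240.71; Orozco 10,119.86; Kowalski 36,711.81; Chaudhri 48,894.48; Nwosu 57,515.78; Ferraro 20,567.35.
Capped: Andrade ($18,000); residual $194,050 reallocated over remaining floor area 28,648.
Shares after redistribution: Orozco 11,298.36 → $11,300; Kowalski 40,987.03 → $40,985; Chaudhri 54,588.42 → $54,590; Nwosu 64,213.70 → $64,215; Ferraro 22,962.49 → $22,960.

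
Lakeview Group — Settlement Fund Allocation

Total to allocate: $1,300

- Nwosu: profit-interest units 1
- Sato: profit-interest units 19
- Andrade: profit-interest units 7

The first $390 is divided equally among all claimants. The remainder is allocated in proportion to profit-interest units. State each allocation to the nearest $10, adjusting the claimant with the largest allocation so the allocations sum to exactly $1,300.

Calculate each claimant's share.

Nwosu: $160 | Sato: $770 | Andrade: $370

Equal tier: $390 ÷ 3 = $130 apiece.
Remainder $910 by profit-interest units (total 27): Nwosu 33.70 → $30; Sato 640.37 → $640; Andrade 235.93 → $240.
Totals: Nwosu $130 + $30 = $160; Sato $130 + $640 = $770; Andrade $130 + $240 = $370.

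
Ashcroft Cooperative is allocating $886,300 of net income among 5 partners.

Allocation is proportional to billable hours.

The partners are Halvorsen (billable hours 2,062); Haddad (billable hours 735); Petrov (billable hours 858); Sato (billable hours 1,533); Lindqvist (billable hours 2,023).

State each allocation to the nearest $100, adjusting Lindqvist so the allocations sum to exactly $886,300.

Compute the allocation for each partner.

Halvorsen: $253,400; Haddad: $90,300; Petrov: $105,500; Sato: $188,400; Lindqvist: $248,700

Combined billable hours = 7,211.
Pro-rata amounts: Halvorsen 2,062/7,211 × $886,300 = 253,439.27; Haddad 735/7,211 × $886,300 = 90,338.44; Petrov 858/7,211 × $886,300 = 105,456.30; Sato 1,533/7,211 × $886,300 = 188,420.18; Lindqvist 2,023/7,211 × $886,300 = 248,645.81.
Rounded to nearest $100: Halvorsen $253,400; Haddad $90,300; Petrov $105,500; Sato $188,400; Lindqvist $248,600. Sum = $886,200.
Difference $886,300 − $886,200 = +$100 applied to Lindqvist: Lindqvist becomes $248,700.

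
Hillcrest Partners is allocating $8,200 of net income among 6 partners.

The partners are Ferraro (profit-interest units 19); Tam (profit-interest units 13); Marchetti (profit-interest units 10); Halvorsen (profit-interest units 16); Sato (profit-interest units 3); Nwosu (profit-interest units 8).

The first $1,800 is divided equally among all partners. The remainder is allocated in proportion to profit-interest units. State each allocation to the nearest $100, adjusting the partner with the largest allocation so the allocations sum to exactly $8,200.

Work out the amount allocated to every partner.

Ferraro: $2,100 | Tam: $1,500 | Marchetti: $1,200 | Halvorsen: $1,800 | Sato: $600 | Nwosu: $1,000

First tranche $1,800 split equally: $300 each.
Remainder $6,400 by profit-interest units (total 69): Ferraro 1,762.32 → $1,800; Tam 1,205.80 → $1,200; Marchetti 927.54 → $900; Halvorsen 1,484.06 → $1,500; Sato 278.26 → $300; Nwosu 742.03 → $700.
Totals: Ferraro $300 + $1,800 = $2,100; Tam $300 + $1,200 = $1,500; Marchetti $300 + $900 = $1,200; Halvorsen $300 + $1,500 = $1,800; Sato $300 + $300 = $600; Nwosu $300 + $700 = $1,000.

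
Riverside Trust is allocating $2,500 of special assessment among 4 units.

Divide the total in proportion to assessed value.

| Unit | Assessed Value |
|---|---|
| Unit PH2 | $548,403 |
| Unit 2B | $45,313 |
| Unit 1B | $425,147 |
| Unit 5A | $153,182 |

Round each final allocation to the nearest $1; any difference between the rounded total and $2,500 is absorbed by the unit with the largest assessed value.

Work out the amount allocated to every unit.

Unit PH2: $1,169 · Unit 2B: $97 · Unit 1B: $907 · Unit 5A: $327

Sum of assessed value: 548,403 + 45,313 + 425,147 + 153,182 = 1,172,045.
Unrounded shares: Unit PH2 1,169.76; Unit 2B 96.65; Unit 1B 906.85; Unit 5A 326.74.
Rounded to nearest $1: Unit PH2 $1,170; Unit 2B $97; Unit 1B $907; Unit 5A $327. Sum = $2,501.
Difference $2,500 − $2,501 = −$1 applied to largest assessed value (Unit PH2): Unit PH2 becomes $1,169.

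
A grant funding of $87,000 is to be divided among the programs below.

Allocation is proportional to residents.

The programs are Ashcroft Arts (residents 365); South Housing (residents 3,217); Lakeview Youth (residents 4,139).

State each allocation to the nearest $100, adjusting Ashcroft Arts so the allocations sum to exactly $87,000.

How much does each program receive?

Sum of residents: 7,721.
Pro-rata amounts: Ashcroft Arts 365/7,721 × $87,000 = 4,112.81; South Housing 3,217/7,721 × $87,000 = 36,249.06; Lakeview Youth 4,139/7,721 × $87,000 = 46,638.13.
After rounding ($100): Ashcroft Arts $4,100; South Housing $36,200; Lakeview Youth $46,600. Sum = $86,900.
Difference $87,000 − $86,900 = +$100 applied to Ashcroft Arts: Ashcroft Arts becomes $4,200.

Ashcroft Arts: $4,200; South Housing: $36,200; Lakeview Youth: $46,600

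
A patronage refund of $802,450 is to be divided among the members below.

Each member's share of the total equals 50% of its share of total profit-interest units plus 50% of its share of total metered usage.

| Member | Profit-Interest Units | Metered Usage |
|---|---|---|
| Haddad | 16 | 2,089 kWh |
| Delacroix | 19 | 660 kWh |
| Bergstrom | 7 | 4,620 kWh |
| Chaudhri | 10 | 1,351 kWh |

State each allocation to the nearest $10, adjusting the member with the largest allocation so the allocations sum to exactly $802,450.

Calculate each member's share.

Profit-interest units total 52; metered usage total 8,720.
Combined weights (50% profit-interest units + 50% metered usage): Haddad 0.2736; Delacroix 0.2205; Bergstrom 0.3322; Chaudhri 0.1736.
Proportional shares: Haddad 219,573.00; Delacroix 176,969.39; Bergstrom 266,586.69; Chaudhri 139,320.92.
At nearest $10: Haddad $219,570; Delacroix $176,970; Bergstrom $266,590; Chaudhri $139,320. Sum = $802,450.
Sum already equals the total — no adjustment.

Haddad: $219,570 | Delacroix: $176,970 | Bergstrom: $266,590 | Chaudhri: $139,320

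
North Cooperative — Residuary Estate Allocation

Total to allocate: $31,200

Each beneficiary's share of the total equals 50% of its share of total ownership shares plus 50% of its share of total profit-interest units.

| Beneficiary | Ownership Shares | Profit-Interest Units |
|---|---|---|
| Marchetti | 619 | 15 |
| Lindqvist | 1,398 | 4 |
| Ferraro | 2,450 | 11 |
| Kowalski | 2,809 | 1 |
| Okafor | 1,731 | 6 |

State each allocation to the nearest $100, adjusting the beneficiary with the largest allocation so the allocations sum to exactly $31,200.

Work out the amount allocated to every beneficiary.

Marchetti: $7,400; Lindqvist: $4,100; Ferraro: $8,900; Kowalski: $5,300; Okafor: $5,500

Ownership shares total 9,007; profit-interest units total 37.
Composite weights (50% ownership shares + 50% profit-interest units): Marchetti 0.2371; Lindqvist 0.1317; Ferraro 0.2847; Kowalski 0.1694; Okafor 0.1772.
Raw shares: Marchetti 7,396.42; Lindqvist 4,107.80; Ferraro 8,881.20; Kowalski 5,286.77; Okafor 5,527.80.
At nearest $100: Marchetti $7,400; Lindqvist $4,100; Ferraro $8,900; Kowalski $5,300; Okafor $5,500. Sum = $31,200.
No rounding difference to absorb.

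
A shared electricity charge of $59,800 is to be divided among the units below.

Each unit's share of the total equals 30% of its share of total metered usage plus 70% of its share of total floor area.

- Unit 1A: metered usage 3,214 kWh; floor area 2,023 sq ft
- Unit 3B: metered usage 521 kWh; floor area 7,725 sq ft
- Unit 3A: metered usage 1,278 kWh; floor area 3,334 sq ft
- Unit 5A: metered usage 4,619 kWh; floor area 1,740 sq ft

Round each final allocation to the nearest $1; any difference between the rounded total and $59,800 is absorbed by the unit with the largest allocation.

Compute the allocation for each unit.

Metered usage total 9,632; floor area total 14,822.
Composite weights (30% metered usage + 70% floor area): Unit 1A 0.1956; Unit 3B 0.3811; Unit 3A 0.1973; Unit 5A 0.2260.
Raw shares: Unit 1A 11,699.53; Unit 3B 22,787.18; Unit 3A 11,796.15; Unit 5A 13,517.15.
After rounding ($1): Unit 1A $11,700; Unit 3B $22,787; Unit 3A $11,796; Unit 5A $13,517. Sum = $59,800.
Sum already equals the total — no adjustment.

Unit 1A: $11,700 · Unit 3B: $22,787 · Unit 3A: $11,796 · Unit 5A: $13,517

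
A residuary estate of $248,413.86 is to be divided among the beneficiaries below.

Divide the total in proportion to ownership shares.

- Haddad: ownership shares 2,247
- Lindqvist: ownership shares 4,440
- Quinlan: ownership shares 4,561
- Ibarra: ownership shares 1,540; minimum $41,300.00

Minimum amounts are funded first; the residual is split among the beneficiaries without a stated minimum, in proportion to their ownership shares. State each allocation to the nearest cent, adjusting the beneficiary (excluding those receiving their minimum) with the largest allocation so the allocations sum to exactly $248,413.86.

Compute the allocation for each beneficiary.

Haddad: $41,374.90; Lindqvist: $81,755.47; Quinlan: $83,983.49; Ibarra: $41,300.00

Fund the minimums — Ibarra $41,300.00. Remaining pool $207,113.86.
Remaining pool split over remaining ownership shares 11,248: Haddad 41,374.8972 → $41,374.90; Lindqvist 81,755.4711 → $81,755.47; Quinlan 83,983.4918 → $83,983.49.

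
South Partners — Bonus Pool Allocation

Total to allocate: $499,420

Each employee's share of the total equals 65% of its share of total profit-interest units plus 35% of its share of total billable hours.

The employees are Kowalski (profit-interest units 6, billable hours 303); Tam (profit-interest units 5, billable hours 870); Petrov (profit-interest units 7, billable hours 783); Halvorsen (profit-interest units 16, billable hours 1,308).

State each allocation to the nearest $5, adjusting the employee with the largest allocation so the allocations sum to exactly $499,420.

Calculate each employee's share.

Profit-interest units total 34; billable hours total 3,264.
Blended shares (65% profit-interest units + 35% billable hours): Kowalski 0.1472; Tam 0.1889; Petrov 0.2178; Halvorsen 0.4461.
Unrounded shares: Kowalski 73,512.97; Tam 94,329.79; Petrov 108,766.15; Halvorsen 222,811.09.
After rounding ($5): Kowalski $73,515; Tam $94,330; Petrov $108,765; Halvorsen $222,810. Sum = $499,420.
Rounded total matches; no reconciliation needed.

Kowalski: $73,515 · Tam: $94,330 · Petrov: $108,765 · Halvorsen: $222,810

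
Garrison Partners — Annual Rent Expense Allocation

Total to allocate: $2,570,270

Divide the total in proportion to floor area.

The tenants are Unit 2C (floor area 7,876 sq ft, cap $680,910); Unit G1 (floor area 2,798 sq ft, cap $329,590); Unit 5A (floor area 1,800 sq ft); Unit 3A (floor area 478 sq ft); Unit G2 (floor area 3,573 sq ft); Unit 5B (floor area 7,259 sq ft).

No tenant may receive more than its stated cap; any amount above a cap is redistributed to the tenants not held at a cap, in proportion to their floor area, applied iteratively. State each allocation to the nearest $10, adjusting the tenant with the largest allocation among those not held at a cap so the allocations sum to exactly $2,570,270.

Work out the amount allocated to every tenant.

Unit 2C: $680,910 | Unit G1: $329,590 | Unit 5A: $214,160 | Unit 3A: $56,870 | Unit G2: $425,100 | Unit 5B: $863,640

Floor area total: 23,784.
Unconstrained shares: Unit 2C 851,137.17; Unit G1 302,371.99; Unit 5A 194,520.94; Unit 3A 51,656.12; Unit G2 386,124.06; Unit 5B 784,459.72.
Capped: Unit 2C ($680,910); balance $1,889,360 reallocated over remaining floor area 15,908.
Capped: Unit G1 ($329,590); balance $1,559,770 reallocated over remaining floor area 13,110.
Redistributed shares: Unit 5A 214,156.06 → $214,160; Unit 3A 56,870.33 → $56,870; Unit G2 425,099.79 → $425,100; Unit 5B 863,643.82 → $863,640.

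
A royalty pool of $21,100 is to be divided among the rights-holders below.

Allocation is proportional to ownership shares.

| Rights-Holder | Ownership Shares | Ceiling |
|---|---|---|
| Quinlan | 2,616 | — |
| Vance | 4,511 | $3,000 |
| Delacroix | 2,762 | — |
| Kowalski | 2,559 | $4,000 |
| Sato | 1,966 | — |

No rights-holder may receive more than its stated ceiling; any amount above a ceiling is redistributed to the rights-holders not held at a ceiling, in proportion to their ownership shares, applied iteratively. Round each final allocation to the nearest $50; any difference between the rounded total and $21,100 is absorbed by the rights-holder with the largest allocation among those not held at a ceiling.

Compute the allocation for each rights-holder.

Total ownership shares = 14,414.
Unconstrained shares: Quinlan 3,829.44; Vance 6,603.45; Delacroix 4,043.17; Kowalski 3,746.00; Sato 2,877.94.
Cap binds for Vance ($3,000); remaining pool $18,100 reallocated over remaining ownership shares 9,903.
Cap binds for Kowalski ($4,000); remaining pool $14,100 reallocated over remaining ownership shares 7,344.
Redistributed shares: Quinlan 5,022.55 → $5,000; Delacroix 5,302.86 → $5,300; Sato 3,774.59 → $3,750.
Rounding difference +$50 applied to Delacroix → $5,350.

Quinlan: $5,000 | Vance: $3,000 | Delacroix: $5,350 | Kowalski: $4,000 | Sato: $3,750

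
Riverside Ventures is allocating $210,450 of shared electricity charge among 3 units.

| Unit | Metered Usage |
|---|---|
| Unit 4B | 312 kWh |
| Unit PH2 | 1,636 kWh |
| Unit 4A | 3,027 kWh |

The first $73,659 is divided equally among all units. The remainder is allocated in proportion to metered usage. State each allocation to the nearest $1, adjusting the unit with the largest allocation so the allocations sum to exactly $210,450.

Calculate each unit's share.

Equal tier: $73,659 ÷ 3 = $24,553 apiece.
Remainder $136,791 by metered usage (total 4,975): Unit 4B 8,578.65 → $8,579; Unit PH2 44,982.93 → $44,983; Unit 4A 83,229.42 → $83,229.
Totals: Unit 4B $24,553 + $8,579 = $33,132; Unit PH2 $24,553 + $44,983 = $69,536; Unit 4A $24,553 + $83,229 = $107,782.

Unit 4B: $33,132 · Unit PH2: $69,536 · Unit 4A: $107,782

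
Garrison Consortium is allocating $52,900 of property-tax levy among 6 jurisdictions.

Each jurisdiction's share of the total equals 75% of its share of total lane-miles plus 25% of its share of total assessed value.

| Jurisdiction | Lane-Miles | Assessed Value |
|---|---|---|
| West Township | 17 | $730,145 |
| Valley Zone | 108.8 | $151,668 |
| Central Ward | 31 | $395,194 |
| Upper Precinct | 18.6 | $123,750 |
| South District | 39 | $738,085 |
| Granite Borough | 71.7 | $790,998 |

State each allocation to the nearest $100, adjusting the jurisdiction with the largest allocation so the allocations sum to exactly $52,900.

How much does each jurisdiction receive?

Totals — lane-miles 286.1, assessed value 2,929,840.
Blended shares (75% lane-miles + 25% assessed value): West Township 0.1069; Valley Zone 0.2982; Central Ward 0.1150; Upper Precinct 0.0593; South District 0.1652; Granite Borough 0.2555.
Unrounded shares: West Township 5,653.28; Valley Zone 15,772.49; Central Ward 6,082.80; Upper Precinct 3,137.96; South District 8,739.98; Granite Borough 13,513.50.
After rounding ($100): West Township $5,700; Valley Zone $15,800; Central Ward $6,100; Upper Precinct $3,100; South District $8,700; Granite Borough $13,500. Sum = $52,900.
Rounded total matches; no reconciliation needed.

West Township: $5,700 | Valley Zone: $15,800 | Central Ward: $6,100 | Upper Precinct: $3,100 | South District: $8,700 | Granite Borough: $13,500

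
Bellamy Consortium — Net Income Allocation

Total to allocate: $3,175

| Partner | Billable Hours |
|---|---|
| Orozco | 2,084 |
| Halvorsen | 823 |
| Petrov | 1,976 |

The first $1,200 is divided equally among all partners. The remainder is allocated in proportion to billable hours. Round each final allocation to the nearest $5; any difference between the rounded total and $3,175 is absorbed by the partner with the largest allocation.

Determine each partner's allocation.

Orozco: $1,240; Halvorsen: $735; Petrov: $1,200

Equal tier: $1,200 ÷ 3 = $400 apiece.
Remainder $1,975 by billable hours (total 4,883): Orozco 842.90 → $845; Halvorsen 332.87 → $335; Petrov 799.22 → $800.
Rounding difference −$5 on remainder applied to Orozco.
Totals: Orozco $400 + $840 = $1,240; Halvorsen $400 + $335 = $735; Petrov $400 + $800 = $1,200.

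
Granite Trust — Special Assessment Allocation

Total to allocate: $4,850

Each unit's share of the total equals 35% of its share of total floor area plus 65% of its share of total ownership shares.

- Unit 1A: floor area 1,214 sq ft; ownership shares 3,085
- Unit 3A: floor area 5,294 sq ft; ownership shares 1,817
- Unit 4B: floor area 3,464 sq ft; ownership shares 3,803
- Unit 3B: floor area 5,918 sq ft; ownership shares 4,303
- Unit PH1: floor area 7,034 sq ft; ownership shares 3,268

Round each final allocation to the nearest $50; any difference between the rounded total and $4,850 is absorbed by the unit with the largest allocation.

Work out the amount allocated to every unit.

Floor area total 22,924; ownership shares total 16,276.
Combined weights (35% floor area + 65% ownership shares): Unit 1A 0.1417; Unit 3A 0.1534; Unit 4B 0.2048; Unit 3B 0.2622; Unit PH1 0.2379.
Unrounded shares: Unit 1A 687.43; Unit 3A 743.95; Unit 4B 993.11; Unit 3B 1,271.67; Unit PH1 1,153.84.
After rounding ($50): Unit 1A $700; Unit 3A $750; Unit 4B $1,000; Unit 3B $1,250; Unit PH1 $1,150. Sum = $4,850.
Rounded total matches; no reconciliation needed.

Unit 1A: $700 | Unit 3A: $750 | Unit 4B: $1,000 | Unit 3B: $1,250 | Unit PH1: $1,150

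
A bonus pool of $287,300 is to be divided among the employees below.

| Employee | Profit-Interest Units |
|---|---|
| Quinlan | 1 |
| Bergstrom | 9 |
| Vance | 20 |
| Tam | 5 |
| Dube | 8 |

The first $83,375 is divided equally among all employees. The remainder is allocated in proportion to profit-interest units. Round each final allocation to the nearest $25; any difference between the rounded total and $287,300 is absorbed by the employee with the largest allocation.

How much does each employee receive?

$83,375 shared equally gives $16,675 per employee.
Remainder $203,925 by profit-interest units (total 43): Quinlan 4,742.44 → $4,750; Bergstrom 42,681.98 → $42,675; Vance 94,848.84 → $94,850; Tam 23,712.21 → $23,700; Dube 37,939.53 → $37,950.
Totals: Quinlan $16,675 + $4,750 = $21,425; Bergstrom $16,675 + $42,675 = $59,350; Vance $16,675 + $94,850 = $111,525; Tam $16,675 + $23,700 = $40,375; Dube $16,675 + $37,950 = $54,625.

Quinlan: $21,425 · Bergstrom: $59,350 · Vance: $111,525 · Tam: $40,375 · Dube: $54,625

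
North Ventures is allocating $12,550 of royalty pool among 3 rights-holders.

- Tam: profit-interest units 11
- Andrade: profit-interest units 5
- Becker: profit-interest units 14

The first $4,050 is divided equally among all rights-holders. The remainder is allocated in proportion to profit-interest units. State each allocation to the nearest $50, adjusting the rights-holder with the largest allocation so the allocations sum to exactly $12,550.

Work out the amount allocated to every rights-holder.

Tam: $4,450 | Andrade: $2,750 | Becker: $5,350

First tranche $4,050 split equally: $1,350 each.
Remainder $8,500 by profit-interest units (total 30): Tam 3,116.67 → $3,100; Andrade 1,416.67 → $1,400; Becker 3,966.67 → $3,950.
Rounding difference +$50 on remainder applied to Becker.
Totals: Tam $1,350 + $3,100 = $4,450; Andrade $1,350 + $1,400 = $2,750; Becker $1,350 + $4,000 = $5,350.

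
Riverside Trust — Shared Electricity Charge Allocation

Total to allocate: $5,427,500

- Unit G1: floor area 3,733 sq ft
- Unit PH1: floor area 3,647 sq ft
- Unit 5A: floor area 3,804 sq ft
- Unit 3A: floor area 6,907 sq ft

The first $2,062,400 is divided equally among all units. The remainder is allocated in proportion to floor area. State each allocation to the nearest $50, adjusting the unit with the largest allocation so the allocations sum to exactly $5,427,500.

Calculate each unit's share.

Equal tier: $2,062,400 ÷ 4 = $515,600 apiece.
Remainder $3,365,100 by floor area (total 18,091): Unit G1 694,373.90 → $694,350; Unit PH1 678,377.08 → $678,400; Unit 5A 707,580.59 → $707,600; Unit 3A 1,284,768.43 → $1,284,750.
Totals: Unit G1 $515,600 + $694,350 = $1,209,950; Unit PH1 $515,600 + $678,400 = $1,194,000; Unit 5A $515,600 + $707,600 = $1,223,200; Unit 3A $515,600 + $1,284,750 = $1,800,350.

Unit G1: $1,209,950; Unit PH1: $1,194,000; Unit 5A: $1,223,200; Unit 3A: $1,800,350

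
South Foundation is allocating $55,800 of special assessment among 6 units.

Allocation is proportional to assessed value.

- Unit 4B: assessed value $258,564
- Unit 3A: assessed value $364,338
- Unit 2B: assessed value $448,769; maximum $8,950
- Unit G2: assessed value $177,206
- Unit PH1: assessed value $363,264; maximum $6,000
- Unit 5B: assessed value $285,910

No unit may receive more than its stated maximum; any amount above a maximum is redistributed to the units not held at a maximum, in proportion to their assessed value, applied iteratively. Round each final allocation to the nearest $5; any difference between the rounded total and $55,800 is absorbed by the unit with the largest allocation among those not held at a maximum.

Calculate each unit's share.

Sum of assessed value: 1,898,051.
Pro-rata shares before constraints: Unit 4B 7,601.41; Unit 3A 10,711.02; Unit 2B 13,193.17; Unit G2 5,209.60; Unit PH1 10,679.44; Unit 5B 8,405.35.
Held at cap: Unit 2B ($8,950), Unit PH1 ($6,000); balance $40,850 reallocated over remaining assessed value 1,086,018.
Redistributed shares: Unit 4B 9,725.75 → $9,725; Unit 3A 13,704.38 → $13,705; Unit G2 6,665.51 → $6,665; Unit 5B 10,754.36 → $10,755.

Unit 4B: $9,725 · Unit 3A: $13,705 · Unit 2B: $8,950 · Unit G2: $6,665 · Unit PH1: $6,000 · Unit 5B: $10,755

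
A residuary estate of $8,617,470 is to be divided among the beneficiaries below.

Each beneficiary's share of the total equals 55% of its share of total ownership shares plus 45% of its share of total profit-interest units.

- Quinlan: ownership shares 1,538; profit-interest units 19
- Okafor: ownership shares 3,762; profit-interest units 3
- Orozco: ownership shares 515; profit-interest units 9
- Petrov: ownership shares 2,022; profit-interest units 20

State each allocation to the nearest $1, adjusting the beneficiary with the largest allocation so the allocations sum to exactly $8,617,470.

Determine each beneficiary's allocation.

Totals — ownership shares 7,837, profit-interest units 51.
Composite weights (55% ownership shares + 45% profit-interest units): Quinlan 0.2756; Okafor 0.2905; Orozco 0.1156; Petrov 0.3184.
Pro-rata amounts: Quinlan 2,374,834.86; Okafor 2,503,266.73; Orozco 995,786.76; Petrov 2,743,581.65.
At nearest $1: Quinlan $2,374,835; Okafor $2,503,267; Orozco $995,787; Petrov $2,743,582. Sum = $8,617,471.
Difference $8,617,470 − $8,617,471 = −$1 applied to largest allocation (Petrov): Petrov becomes $2,743,581.

Quinlan: $2,374,835; Okafor: $2,503,267; Orozco: $995,787; Petrov: $2,743,581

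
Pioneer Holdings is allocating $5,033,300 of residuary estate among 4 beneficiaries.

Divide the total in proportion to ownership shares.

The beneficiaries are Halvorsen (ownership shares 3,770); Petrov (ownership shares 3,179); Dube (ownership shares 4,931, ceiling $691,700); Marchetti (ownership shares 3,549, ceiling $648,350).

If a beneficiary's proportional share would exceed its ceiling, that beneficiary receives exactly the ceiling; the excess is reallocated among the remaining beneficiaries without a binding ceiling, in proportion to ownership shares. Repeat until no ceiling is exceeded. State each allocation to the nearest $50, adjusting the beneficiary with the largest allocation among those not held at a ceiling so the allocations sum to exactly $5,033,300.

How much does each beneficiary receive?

Sum of ownership shares: 15,429.
Pro-rata shares before constraints: Halvorsen 1,229,862.01; Petrov 1,037,064.02; Dube 1,608,607.32; Marchetti 1,157,766.65.
Cap binds for Dube ($691,700), Marchetti ($648,350); remaining pool $3,693,250 reallocated over remaining ownership shares 6,949.
Shares after redistribution: Halvorsen 2,003,677.15 → $2,003,700; Petrov 1,689,572.85 → $1,689,550.

Halvorsen: $2,003,700 | Petrov: $1,689,550 | Dube: $691,700 | Marchetti: $648,350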